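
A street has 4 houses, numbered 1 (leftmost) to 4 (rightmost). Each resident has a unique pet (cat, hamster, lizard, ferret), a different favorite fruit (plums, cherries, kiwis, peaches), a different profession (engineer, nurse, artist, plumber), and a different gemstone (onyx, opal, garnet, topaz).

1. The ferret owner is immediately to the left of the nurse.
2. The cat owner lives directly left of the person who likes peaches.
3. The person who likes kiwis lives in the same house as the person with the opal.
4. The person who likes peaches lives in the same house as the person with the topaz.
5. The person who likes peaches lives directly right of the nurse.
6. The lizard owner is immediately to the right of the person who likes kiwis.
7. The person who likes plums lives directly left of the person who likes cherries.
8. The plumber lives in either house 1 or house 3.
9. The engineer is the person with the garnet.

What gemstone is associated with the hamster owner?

The cat owner is narrowed to house 2 or 3; consider each.
Placing it in house 2 leads to a contradiction, so it's in house 3.
From clue 2, the person who likes peaches must be in house 4.
By clue 4, the person with the topaz is in house 4.
Clue 5: the nurse is in house 3.
So house 1 gets plumber for profession.
By clue 1, the ferret owner is in house 2.
By clue 9, the engineer is in house 2.
By clue 9, the person with the garnet is in house 2.
The only pet still possible for house 1 is hamster.
So house 4 gets lizard for pet.
House 4's profession must be artist (nothing else left).
Clue 6 places the person who likes kiwis in house 3.
House 1's favorite fruit must be plums (nothing else left).
So house 2 gets cherries for favorite fruit.
Clue 3 places the person with the opal in house 3.
So house 1 gets onyx for gemstone.
So: house 1 = hamster/plums/plumber/onyx, house 2 = ferret/cherries/engineer/garnet, house 3 = cat/kiwis/nurse/opal, house 4 = lizard/peaches/artist/topaz.

onyx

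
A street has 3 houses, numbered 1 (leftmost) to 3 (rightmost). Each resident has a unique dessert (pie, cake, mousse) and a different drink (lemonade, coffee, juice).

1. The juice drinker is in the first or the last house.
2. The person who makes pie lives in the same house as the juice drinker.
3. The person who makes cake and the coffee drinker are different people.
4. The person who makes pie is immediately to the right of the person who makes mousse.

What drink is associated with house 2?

By clue 4, the person who makes pie is in house 3.
The person who makes mousse is in house 2 (clue 4).
The only dessert still possible for house 1 is cake.
Clue 2 places the juice drinker in house 3.
So house 1 gets lemonade for drink.
House 2 drink: only coffee fits.
So: house 1 = cake/lemonade, house 2 = mousse/coffee, house 3 = pie/juice.

coffee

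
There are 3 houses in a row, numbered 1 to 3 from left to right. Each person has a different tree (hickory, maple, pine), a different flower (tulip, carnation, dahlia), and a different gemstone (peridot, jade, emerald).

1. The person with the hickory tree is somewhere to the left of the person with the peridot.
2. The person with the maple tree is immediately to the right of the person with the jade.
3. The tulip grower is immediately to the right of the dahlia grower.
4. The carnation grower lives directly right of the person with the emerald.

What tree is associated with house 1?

hickory

House 1's flower must be dahlia (nothing else left).
So house 3 gets peridot for gemstone.
By clue 3, the tulip grower is in house 2.
The only flower still possible for house 3 is carnation.
By clue 4, the person with the emerald is in house 2.
So house 1 gets jade for gemstone.
Clue 2: the person with the maple tree is in house 2.
That leaves pine as the tree for house 3.
House 1's tree must be hickory (nothing else left).
So: house 1 = hickory/dahlia/jade, house 2 = maple/tulip/emerald, house 3 = pine/carnation/peridot.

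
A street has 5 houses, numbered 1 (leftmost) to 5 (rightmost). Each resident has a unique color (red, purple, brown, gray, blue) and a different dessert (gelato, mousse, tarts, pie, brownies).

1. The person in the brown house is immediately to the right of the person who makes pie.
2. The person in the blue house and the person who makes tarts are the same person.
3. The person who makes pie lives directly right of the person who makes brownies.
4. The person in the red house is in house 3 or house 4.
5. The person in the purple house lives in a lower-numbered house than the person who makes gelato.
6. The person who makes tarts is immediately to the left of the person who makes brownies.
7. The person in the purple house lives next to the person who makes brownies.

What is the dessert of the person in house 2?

tarts

The person in the blue house is narrowed to house 1 or 2; consider each.
Placing it in house 1 leads to a contradiction, so it's in house 2.
From clue 2, the person who makes tarts must be in house 2.
Clue 6: the person who makes brownies is in house 3.
House 1's color must be gray (nothing else left).
That leaves red as the color for house 3.
House 5 color: only brown fits.
House 1's dessert must be mousse (nothing else left).
The only dessert still possible for house 5 is gelato.
So house 4 gets purple for color.
House 4's dessert must be pie (nothing else left).
So: house 1 = gray/mousse, house 2 = blue/tarts, house 3 = red/brownies, house 4 = purple/pie, house 5 = brown/gelato.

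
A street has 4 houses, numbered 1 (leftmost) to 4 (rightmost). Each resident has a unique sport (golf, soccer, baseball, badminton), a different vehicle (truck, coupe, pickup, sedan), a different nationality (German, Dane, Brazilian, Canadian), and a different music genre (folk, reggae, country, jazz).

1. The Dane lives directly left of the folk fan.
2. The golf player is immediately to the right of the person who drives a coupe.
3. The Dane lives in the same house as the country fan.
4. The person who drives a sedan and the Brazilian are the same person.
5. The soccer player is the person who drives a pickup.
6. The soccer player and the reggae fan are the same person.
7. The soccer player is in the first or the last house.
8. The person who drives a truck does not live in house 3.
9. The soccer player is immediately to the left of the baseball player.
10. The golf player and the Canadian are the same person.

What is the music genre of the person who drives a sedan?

jazz

By clue 9, the soccer player is in house 1.
By clue 9, the baseball player is in house 2.
From clue 5, the person who drives a pickup must be in house 1.
By clue 6, the reggae fan is in house 1.
House 1's nationality must be German (nothing else left).
The badminton player is narrowed to house 3 or 4; consider each.
Placing it in house 4 leads to a contradiction, so it's in house 3.
House 4's sport must be golf (nothing else left).
By clue 2, the person who drives a coupe is in house 3.
Clue 10 places the Canadian in house 4.
The person who drives a sedan is in house 2 (clue 4).
By clue 4, the Brazilian is in house 2.
House 4's vehicle must be truck (nothing else left).
House 3 nationality: only Dane fits.
By clue 1, the folk fan is in house 4.
From clue 3, the country fan must be in house 3.
House 2 music genre: only jazz fits.
So: house 1 = soccer/pickup/German/reggae, house 2 = baseball/sedan/Brazilian/jazz, house 3 = badminton/coupe/Dane/country, house 4 = golf/truck/Canadian/folk.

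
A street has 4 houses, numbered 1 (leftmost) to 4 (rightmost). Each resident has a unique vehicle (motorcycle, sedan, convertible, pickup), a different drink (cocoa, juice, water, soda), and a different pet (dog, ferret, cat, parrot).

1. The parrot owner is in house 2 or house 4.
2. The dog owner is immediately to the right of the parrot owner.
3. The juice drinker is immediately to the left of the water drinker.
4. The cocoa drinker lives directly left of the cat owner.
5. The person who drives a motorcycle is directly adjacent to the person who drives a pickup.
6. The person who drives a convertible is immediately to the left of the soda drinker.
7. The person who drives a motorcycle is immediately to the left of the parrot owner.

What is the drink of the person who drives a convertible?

cocoa

By clue 2, the dog owner is in house 3.
The parrot owner is in house 2 (clue 2).
By clue 7, the person who drives a motorcycle is in house 1.
So house 1 gets ferret for pet.
The only pet still possible for house 4 is cat.
Clue 4: the cocoa drinker is in house 3.
By clue 5, the person who drives a pickup is in house 2.
House 4 vehicle: only sedan fits.
So house 1 gets juice for drink.
House 2's drink must be water (nothing else left).
House 4 drink: only soda fits.
The only vehicle still possible for house 3 is convertible.
So: house 1 = motorcycle/juice/ferret, house 2 = pickup/water/parrot, house 3 = convertible/cocoa/dog, house 4 = sedan/soda/cat.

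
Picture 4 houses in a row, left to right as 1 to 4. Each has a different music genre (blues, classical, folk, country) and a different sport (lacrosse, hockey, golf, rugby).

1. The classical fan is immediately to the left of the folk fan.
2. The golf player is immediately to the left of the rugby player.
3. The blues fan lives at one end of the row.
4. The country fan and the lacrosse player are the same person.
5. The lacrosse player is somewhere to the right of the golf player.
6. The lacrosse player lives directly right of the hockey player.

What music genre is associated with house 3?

folk

The blues fan is narrowed to house 1 or 4; consider each.
Placing it in house 4 leads to a contradiction, so it's in house 1.
The classical fan is narrowed to house 2 or 3; consider each.
Placing it in house 3 leads to a contradiction, so it's in house 2.
Clue 1: the folk fan is in house 3.
House 4's music genre must be country (nothing else left).
Clue 4: the lacrosse player is in house 4.
Clue 6 places the hockey player in house 3.
House 1 sport: only golf fits.
So house 2 gets rugby for sport.
So: house 1 = blues/golf, house 2 = classical/rugby, house 3 = folk/hockey, house 4 = country/lacrosse.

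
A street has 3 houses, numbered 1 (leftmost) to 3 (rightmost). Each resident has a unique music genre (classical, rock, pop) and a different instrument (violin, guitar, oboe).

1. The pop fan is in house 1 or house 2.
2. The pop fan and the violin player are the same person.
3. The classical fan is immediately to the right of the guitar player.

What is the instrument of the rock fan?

So house 3 gets oboe for instrument.
The classical fan is narrowed to house 2 or 3; consider each.
Placing it in house 2 leads to a contradiction, so it's in house 3.
From clue 3, the guitar player must be in house 2.
So house 1 gets violin for instrument.
The pop fan is in house 1 (clue 2).
House 2's music genre must be rock (nothing else left).
So: house 1 = pop/violin, house 2 = rock/guitar, house 3 = classical/oboe.

guitar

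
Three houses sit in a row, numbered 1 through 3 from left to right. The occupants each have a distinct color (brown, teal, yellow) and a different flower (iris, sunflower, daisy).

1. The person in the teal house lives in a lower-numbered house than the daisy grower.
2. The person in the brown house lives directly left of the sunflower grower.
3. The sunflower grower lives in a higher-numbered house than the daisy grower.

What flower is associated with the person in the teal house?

iris

From clue 3, the sunflower grower must be in house 3.
Clue 3 places the daisy grower in house 2.
House 3's color must be yellow (nothing else left).
That leaves iris as the flower for house 1.
Clue 1 places the person in the teal house in house 1.
Clue 2: the person in the brown house is in house 2.
So: house 1 = teal/iris, house 2 = brown/daisy, house 3 = yellow/sunflower.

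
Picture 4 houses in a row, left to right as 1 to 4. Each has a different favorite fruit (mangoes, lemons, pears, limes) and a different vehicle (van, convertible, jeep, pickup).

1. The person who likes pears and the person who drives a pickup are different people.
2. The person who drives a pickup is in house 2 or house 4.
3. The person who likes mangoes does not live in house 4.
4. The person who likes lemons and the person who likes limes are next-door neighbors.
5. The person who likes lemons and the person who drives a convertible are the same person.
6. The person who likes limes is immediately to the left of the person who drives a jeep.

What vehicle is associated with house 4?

The person who drives a pickup is narrowed to house 2 or 4; consider each.
Placing it in house 4 leads to a contradiction, so it's in house 2.
The person who likes limes is narrowed to house 2 or 3; consider each.
Placing it in house 3 leads to a contradiction, so it's in house 2.
By clue 6, the person who drives a jeep is in house 3.
The only favorite fruit still possible for house 4 is pears.
The only vehicle still possible for house 4 is van.
Clue 5: the person who likes lemons is in house 1.
House 3 favorite fruit: only mangoes fits.
House 1 vehicle: only convertible fits.
So: house 1 = lemons/convertible, house 2 = limes/pickup, house 3 = mangoes/jeep, house 4 = pears/van.

van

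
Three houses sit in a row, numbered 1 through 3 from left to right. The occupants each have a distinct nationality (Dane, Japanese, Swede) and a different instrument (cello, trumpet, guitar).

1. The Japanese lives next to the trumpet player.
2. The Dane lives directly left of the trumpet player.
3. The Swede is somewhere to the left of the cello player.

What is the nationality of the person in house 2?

Swede

That leaves Japanese as the nationality for house 3.
The only instrument still possible for house 1 is guitar.
The trumpet player is in house 2 (clue 1).
Clue 2 places the Dane in house 1.
The only nationality still possible for house 2 is Swede.
So house 3 gets cello for instrument.
So: house 1 = Dane/guitar, house 2 = Swede/trumpet, house 3 = Japanese/cello.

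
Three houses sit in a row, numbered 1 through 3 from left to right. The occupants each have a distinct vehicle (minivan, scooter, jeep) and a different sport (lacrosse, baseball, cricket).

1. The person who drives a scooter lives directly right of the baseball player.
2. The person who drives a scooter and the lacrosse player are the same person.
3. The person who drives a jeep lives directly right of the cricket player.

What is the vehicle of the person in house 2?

jeep

House 1 vehicle: only minivan fits.
So house 3 gets lacrosse for sport.
From clue 2, the person who drives a scooter must be in house 3.
The only vehicle still possible for house 2 is jeep.
By clue 1, the baseball player is in house 2.
From clue 3, the cricket player must be in house 1.
So: house 1 = minivan/cricket, house 2 = jeep/baseball, house 3 = scooter/lacrosse.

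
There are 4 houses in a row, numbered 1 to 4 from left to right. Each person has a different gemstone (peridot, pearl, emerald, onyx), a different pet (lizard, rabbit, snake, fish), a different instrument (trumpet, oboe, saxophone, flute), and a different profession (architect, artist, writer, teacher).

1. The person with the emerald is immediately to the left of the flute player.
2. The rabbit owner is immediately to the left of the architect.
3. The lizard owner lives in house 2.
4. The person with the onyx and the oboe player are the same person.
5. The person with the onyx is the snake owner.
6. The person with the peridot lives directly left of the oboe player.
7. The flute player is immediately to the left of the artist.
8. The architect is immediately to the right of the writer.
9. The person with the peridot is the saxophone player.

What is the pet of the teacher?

snake

Clue 3 places the lizard owner in house 2.
House 1's instrument must be trumpet (nothing else left).
The only instrument still possible for house 4 is oboe.
Clue 4 places the person with the onyx in house 4.
From clue 5, the snake owner must be in house 4.
By clue 6, the person with the peridot is in house 3.
The saxophone player is in house 3 (clue 9).
That leaves flute as the instrument for house 2.
From clue 1, the person with the emerald must be in house 1.
By clue 7, the artist is in house 3.
So house 2 gets pearl for gemstone.
So house 1 gets writer for profession.
Clue 8: the architect is in house 2.
The only profession still possible for house 4 is teacher.
Clue 2: the rabbit owner is in house 1.
That leaves fish as the pet for house 3.
So: house 1 = emerald/rabbit/trumpet/writer, house 2 = pearl/lizard/flute/architect, house 3 = peridot/fish/saxophone/artist, house 4 = onyx/snake/oboe/teacher.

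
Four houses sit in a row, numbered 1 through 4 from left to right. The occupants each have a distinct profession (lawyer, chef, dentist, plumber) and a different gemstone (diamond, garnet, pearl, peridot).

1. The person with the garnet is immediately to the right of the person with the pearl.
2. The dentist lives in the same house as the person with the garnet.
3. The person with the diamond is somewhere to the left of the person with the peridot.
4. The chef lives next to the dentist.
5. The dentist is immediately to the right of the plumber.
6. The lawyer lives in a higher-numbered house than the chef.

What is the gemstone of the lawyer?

The chef is narrowed to house 1 or 2 or 3; consider each.
Placing it in house 1 and house 2 leads to a contradiction, so it's in house 3.
By clue 6, the lawyer is in house 4.
So house 1 gets plumber for profession.
The only profession still possible for house 2 is dentist.
From clue 2, the person with the garnet must be in house 2.
That leaves peridot as the gemstone for house 4.
The person with the pearl is in house 1 (clue 1).
So house 3 gets diamond for gemstone.
So: house 1 = plumber/pearl, house 2 = dentist/garnet, house 3 = chef/diamond, house 4 = lawyer/peridot.

peridot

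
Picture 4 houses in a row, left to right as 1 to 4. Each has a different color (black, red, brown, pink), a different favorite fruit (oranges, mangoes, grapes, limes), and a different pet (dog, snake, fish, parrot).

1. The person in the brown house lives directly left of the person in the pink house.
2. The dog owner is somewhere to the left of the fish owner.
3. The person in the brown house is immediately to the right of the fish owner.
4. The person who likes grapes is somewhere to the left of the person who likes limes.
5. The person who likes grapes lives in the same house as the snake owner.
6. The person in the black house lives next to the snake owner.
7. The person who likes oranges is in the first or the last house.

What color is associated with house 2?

Clue 3: the person in the brown house is in house 3.
By clue 3, the fish owner is in house 2.
So house 4 gets parrot for pet.
Clue 1: the person in the pink house is in house 4.
Clue 2 places the dog owner in house 1.
That leaves red as the color for house 1.
House 2 color: only black fits.
The only pet still possible for house 3 is snake.
Clue 5 places the person who likes grapes in house 3.
Clue 4 places the person who likes limes in house 4.
So house 2 gets mangoes for favorite fruit.
So house 1 gets oranges for favorite fruit.
So: house 1 = red/oranges/dog, house 2 = black/mangoes/fish, house 3 = brown/grapes/snake, house 4 = pink/limes/parrot.

black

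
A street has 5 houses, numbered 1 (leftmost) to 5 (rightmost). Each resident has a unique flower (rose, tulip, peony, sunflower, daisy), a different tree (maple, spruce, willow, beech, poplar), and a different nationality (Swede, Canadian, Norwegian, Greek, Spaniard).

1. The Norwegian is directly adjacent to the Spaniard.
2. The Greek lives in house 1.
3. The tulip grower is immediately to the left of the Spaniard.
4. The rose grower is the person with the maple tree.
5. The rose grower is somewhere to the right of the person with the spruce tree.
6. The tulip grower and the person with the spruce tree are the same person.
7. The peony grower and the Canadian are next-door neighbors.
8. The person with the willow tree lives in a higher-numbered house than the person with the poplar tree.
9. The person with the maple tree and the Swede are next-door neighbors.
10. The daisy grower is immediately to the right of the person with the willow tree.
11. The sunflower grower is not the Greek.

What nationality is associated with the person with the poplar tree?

Spaniard

By clue 2, the Greek is in house 1.
The daisy grower is narrowed to house 3 or 4 or 5; consider each.
Placing it in house 3 and house 4 leads to a contradiction, so it's in house 5.
Clue 10 places the person with the willow tree in house 4.
The only tree still possible for house 5 is beech.
The only nationality still possible for house 5 is Canadian.
The peony grower is in house 4 (clue 7).
House 1's flower must be tulip (nothing else left).
From clue 3, the Spaniard must be in house 2.
Clue 6 places the person with the spruce tree in house 1.
Clue 1 places the Norwegian in house 3.
The only nationality still possible for house 4 is Swede.
By clue 9, the person with the maple tree is in house 3.
That leaves poplar as the tree for house 2.
From clue 4, the rose grower must be in house 3.
The only flower still possible for house 2 is sunflower.
So: house 1 = tulip/spruce/Greek, house 2 = sunflower/poplar/Spaniard, house 3 = rose/maple/Norwegian, house 4 = peony/willow/Swede, house 5 = daisy/beech/Canadian.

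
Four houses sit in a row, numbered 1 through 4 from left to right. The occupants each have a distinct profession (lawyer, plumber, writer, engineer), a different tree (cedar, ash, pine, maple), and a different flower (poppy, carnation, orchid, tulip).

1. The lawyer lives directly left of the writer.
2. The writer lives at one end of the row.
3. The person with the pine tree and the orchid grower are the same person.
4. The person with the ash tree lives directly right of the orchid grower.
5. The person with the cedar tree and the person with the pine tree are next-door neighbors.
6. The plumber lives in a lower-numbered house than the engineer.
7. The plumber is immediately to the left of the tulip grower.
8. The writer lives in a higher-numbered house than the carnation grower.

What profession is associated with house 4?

writer

By clue 2, the writer is in house 4.
The lawyer is in house 3 (clue 1).
House 1 profession: only plumber fits.
So house 2 gets engineer for profession.
House 4's flower must be poppy (nothing else left).
Clue 7: the tulip grower is in house 2.
The person with the ash tree is narrowed to house 2 or 4; consider each.
Placing it in house 2 leads to a contradiction, so it's in house 4.
Clue 4 places the orchid grower in house 3.
House 1's flower must be carnation (nothing else left).
The person with the pine tree is in house 3 (clue 3).
That leaves maple as the tree for house 1.
The only tree still possible for house 2 is cedar.
So: house 1 = plumber/maple/carnation, house 2 = engineer/cedar/tulip, house 3 = lawyer/pine/orchid, house 4 = writer/ash/poppy.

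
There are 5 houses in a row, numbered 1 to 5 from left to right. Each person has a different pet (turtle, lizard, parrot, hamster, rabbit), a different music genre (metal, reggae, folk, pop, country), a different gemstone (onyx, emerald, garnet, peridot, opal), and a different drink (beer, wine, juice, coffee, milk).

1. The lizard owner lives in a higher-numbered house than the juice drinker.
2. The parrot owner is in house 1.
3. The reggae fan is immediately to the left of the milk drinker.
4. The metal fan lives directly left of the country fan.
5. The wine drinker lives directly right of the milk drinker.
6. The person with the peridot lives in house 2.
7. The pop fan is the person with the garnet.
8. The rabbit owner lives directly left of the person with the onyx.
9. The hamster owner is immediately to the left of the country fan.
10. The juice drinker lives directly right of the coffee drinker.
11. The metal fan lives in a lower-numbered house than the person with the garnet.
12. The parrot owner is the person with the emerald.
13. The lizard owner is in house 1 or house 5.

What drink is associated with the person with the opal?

wine

Clue 2 places the parrot owner in house 1.
Clue 6 places the person with the peridot in house 2.
Clue 12: the person with the emerald is in house 1.
Clue 13 places the lizard owner in house 5.
The hamster owner is narrowed to house 2 or 3 or 4; consider each.
Placing it in house 2 and house 4 leads to a contradiction, so it's in house 3.
By clue 9, the country fan is in house 4.
The metal fan is in house 3 (clue 4).
The person with the garnet is in house 5 (clue 11).
House 5's music genre must be pop (nothing else left).
That leaves opal as the gemstone for house 4.
Clue 8: the rabbit owner is in house 2.
So house 4 gets turtle for pet.
The only gemstone still possible for house 3 is onyx.
The only drink still possible for house 5 is beer.
The only drink still possible for house 1 is coffee.
Clue 10 places the juice drinker in house 2.
So house 3 gets milk for drink.
The only drink still possible for house 4 is wine.
By clue 3, the reggae fan is in house 2.
House 1 music genre: only folk fits.
So: house 1 = parrot/folk/emerald/coffee, house 2 = rabbit/reggae/peridot/juice, house 3 = hamster/metal/onyx/milk, house 4 = turtle/country/opal/wine, house 5 = lizard/pop/garnet/beer.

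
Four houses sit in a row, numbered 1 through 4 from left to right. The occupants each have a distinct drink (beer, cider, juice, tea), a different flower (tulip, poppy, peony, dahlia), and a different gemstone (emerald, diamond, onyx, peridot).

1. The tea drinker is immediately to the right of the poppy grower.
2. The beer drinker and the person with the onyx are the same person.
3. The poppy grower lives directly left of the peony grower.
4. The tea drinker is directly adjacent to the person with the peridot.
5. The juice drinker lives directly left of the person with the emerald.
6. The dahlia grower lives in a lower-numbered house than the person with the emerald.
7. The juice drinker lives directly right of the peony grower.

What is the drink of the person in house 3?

By clue 7, the juice drinker is in house 3.
Clue 7: the peony grower is in house 2.
House 4 flower: only tulip fits.
Clue 3: the poppy grower is in house 1.
From clue 5, the person with the emerald must be in house 4.
House 3 flower: only dahlia fits.
The tea drinker is in house 2 (clue 1).
The only drink still possible for house 4 is cider.
Clue 2: the person with the onyx is in house 1.
So house 1 gets beer for drink.
So house 2 gets diamond for gemstone.
House 3 gemstone: only peridot fits.
So: house 1 = beer/poppy/onyx, house 2 = tea/peony/diamond, house 3 = juice/dahlia/peridot, house 4 = cider/tulip/emerald.

juice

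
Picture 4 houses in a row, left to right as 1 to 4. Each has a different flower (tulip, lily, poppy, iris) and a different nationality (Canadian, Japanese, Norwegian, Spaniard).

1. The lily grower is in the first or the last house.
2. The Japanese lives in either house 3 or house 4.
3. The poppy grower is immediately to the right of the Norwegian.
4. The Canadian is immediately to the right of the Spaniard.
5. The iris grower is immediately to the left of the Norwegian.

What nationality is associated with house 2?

The only nationality still possible for house 1 is Spaniard.
The Canadian is in house 2 (clue 4).
So house 3 gets Norwegian for nationality.
So house 4 gets Japanese for nationality.
Clue 3: the poppy grower is in house 4.
Clue 5 places the iris grower in house 2.
House 3 flower: only tulip fits.
House 1's flower must be lily (nothing else left).
So: house 1 = lily/Spaniard, house 2 = iris/Canadian, house 3 = tulip/Norwegian, house 4 = poppy/Japanese.

Canadian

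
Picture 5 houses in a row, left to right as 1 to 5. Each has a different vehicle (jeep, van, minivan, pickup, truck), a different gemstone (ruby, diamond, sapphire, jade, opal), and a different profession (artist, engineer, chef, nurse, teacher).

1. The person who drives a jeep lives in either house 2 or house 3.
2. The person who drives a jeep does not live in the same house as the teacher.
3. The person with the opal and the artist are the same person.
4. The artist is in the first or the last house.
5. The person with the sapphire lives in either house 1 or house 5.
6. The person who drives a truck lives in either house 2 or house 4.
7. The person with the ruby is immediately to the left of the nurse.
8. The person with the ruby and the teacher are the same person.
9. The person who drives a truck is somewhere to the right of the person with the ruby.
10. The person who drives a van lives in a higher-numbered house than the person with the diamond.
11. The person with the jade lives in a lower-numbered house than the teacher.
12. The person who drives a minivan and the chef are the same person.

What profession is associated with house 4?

nurse

Clue 9 places the person who drives a truck in house 4.
The only gemstone still possible for house 4 is diamond.
By clue 10, the person who drives a van is in house 5.
The only gemstone still possible for house 3 is ruby.
From clue 7, the nurse must be in house 4.
Clue 8: the teacher is in house 3.
House 2's gemstone must be jade (nothing else left).
The person who drives a jeep is in house 2 (clue 2).
House 1 vehicle: only minivan fits.
So house 3 gets pickup for vehicle.
From clue 12, the chef must be in house 1.
House 2's profession must be engineer (nothing else left).
That leaves artist as the profession for house 5.
From clue 3, the person with the opal must be in house 5.
The only gemstone still possible for house 1 is sapphire.
So: house 1 = minivan/sapphire/chef, house 2 = jeep/jade/engineer, house 3 = pickup/ruby/teacher, house 4 = truck/diamond/nurse, house 5 = van/opal/artist.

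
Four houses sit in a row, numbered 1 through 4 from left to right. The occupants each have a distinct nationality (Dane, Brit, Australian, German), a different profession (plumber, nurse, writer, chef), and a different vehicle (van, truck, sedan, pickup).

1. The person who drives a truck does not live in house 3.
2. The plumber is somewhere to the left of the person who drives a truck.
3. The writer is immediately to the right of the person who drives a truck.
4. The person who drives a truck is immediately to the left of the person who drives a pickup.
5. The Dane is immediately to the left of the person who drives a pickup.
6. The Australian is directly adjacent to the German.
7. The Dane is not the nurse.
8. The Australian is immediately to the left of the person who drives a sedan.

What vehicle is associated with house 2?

From clue 3, the writer must be in house 3.
Clue 3: the person who drives a truck is in house 2.
The person who drives a pickup is in house 3 (clue 4).
The Dane is in house 2 (clue 5).
That leaves van as the vehicle for house 1.
House 4 vehicle: only sedan fits.
Clue 2: the plumber is in house 1.
Clue 6 places the Australian in house 3.
The German is in house 4 (clue 6).
The only nationality still possible for house 1 is Brit.
House 2 profession: only chef fits.
That leaves nurse as the profession for house 4.
So: house 1 = Brit/plumber/van, house 2 = Dane/chef/truck, house 3 = Australian/writer/pickup, house 4 = German/nurse/sedan.

truck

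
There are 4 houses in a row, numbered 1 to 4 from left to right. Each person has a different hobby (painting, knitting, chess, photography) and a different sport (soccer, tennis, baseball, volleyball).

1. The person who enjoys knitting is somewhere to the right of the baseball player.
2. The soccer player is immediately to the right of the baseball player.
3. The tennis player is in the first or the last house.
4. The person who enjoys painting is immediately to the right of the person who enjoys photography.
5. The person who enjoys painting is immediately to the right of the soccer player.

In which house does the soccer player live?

2

House 1's hobby must be chess (nothing else left).
The person who enjoys painting is narrowed to house 3 or 4; consider each.
Placing it in house 4 leads to a contradiction, so it's in house 3.
Clue 4 places the person who enjoys photography in house 2.
The soccer player is in house 2 (clue 5).
So house 4 gets knitting for hobby.
So house 1 gets baseball for sport.
So house 3 gets volleyball for sport.
House 4's sport must be tennis (nothing else left).
So: house 1 = chess/baseball, house 2 = photography/soccer, house 3 = painting/volleyball, house 4 = knitting/tennis.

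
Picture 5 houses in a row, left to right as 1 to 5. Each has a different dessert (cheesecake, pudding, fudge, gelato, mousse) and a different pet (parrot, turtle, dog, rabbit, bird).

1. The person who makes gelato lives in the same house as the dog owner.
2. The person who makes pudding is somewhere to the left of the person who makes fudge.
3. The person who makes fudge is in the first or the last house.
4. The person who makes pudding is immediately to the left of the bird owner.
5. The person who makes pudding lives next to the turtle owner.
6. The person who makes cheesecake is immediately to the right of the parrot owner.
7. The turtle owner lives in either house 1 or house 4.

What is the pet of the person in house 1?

By clue 3, the person who makes fudge is in house 5.
House 5's pet must be rabbit (nothing else left).
The person who makes pudding is narrowed to house 2 or 3; consider each.
Placing it in house 3 leads to a contradiction, so it's in house 2.
Clue 4: the bird owner is in house 3.
The turtle owner is in house 1 (clue 5).
So house 4 gets dog for pet.
Clue 1 places the person who makes gelato in house 4.
Clue 6 places the person who makes cheesecake in house 3.
That leaves mousse as the dessert for house 1.
House 2 pet: only parrot fits.
So: house 1 = mousse/turtle, house 2 = pudding/parrot, house 3 = cheesecake/bird, house 4 = gelato/dog, house 5 = fudge/rabbit.

turtle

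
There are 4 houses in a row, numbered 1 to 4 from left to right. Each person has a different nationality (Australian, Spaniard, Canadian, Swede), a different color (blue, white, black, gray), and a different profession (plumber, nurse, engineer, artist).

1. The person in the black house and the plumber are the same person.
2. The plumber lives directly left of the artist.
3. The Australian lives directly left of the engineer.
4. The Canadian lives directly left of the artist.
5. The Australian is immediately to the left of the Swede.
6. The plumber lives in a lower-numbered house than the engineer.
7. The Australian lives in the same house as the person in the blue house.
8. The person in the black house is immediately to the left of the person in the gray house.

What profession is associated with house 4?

The Australian is narrowed to house 1 or 2 or 3; consider each.
Placing it in house 1 and house 2 leads to a contradiction, so it's in house 3.
By clue 3, the engineer is in house 4.
Clue 5: the Swede is in house 4.
Clue 7: the person in the blue house is in house 3.
The person in the black house is in house 1 (clue 8).
The person in the gray house is in house 2 (clue 8).
That leaves white as the color for house 4.
Clue 1: the plumber is in house 1.
From clue 2, the artist must be in house 2.
From clue 4, the Canadian must be in house 1.
So house 2 gets Spaniard for nationality.
The only profession still possible for house 3 is nurse.
So: house 1 = Canadian/black/plumber, house 2 = Spaniard/gray/artist, house 3 = Australian/blue/nurse, house 4 = Swede/white/engineer.

engineer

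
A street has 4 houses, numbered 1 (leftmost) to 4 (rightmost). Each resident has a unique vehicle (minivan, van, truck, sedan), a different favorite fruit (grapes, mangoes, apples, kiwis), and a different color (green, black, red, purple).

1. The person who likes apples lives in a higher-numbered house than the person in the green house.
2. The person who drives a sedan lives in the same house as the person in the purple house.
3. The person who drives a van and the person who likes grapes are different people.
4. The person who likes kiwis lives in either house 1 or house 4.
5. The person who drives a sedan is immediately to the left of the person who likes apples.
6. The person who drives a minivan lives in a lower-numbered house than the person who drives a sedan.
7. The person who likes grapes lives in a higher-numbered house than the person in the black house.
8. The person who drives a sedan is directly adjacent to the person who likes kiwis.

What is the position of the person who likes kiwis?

That leaves red as the color for house 4.
The person who drives a minivan is narrowed to house 1 or 2; consider each.
Placing it in house 2 leads to a contradiction, so it's in house 1.
The person who drives a sedan is narrowed to house 2 or 3; consider each.
Placing it in house 3 leads to a contradiction, so it's in house 2.
Clue 2: the person in the purple house is in house 2.
By clue 5, the person who likes apples is in house 3.
Clue 8 places the person who likes kiwis in house 1.
By clue 1, the person in the green house is in house 1.
House 3's color must be black (nothing else left).
By clue 7, the person who likes grapes is in house 4.
House 2 favorite fruit: only mangoes fits.
The person who drives a van is in house 3 (clue 3).
That leaves truck as the vehicle for house 4.
So: house 1 = minivan/kiwis/green, house 2 = sedan/mangoes/purple, house 3 = van/apples/black, house 4 = truck/grapes/red.

1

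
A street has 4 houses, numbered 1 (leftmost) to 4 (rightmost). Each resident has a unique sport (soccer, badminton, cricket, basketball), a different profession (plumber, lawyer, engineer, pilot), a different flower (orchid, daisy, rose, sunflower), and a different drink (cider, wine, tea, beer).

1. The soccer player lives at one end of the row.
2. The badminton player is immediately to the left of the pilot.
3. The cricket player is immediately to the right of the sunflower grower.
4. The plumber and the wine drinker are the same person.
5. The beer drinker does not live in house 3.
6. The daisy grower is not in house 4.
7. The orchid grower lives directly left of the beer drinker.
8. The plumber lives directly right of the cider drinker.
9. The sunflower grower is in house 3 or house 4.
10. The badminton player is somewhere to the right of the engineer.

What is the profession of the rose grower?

plumber

Clue 9 places the sunflower grower in house 3.
So house 4 gets rose for flower.
Clue 3: the cricket player is in house 4.
The beer drinker is in house 2 (clue 7).
The only flower still possible for house 1 is orchid.
So house 2 gets daisy for flower.
From clue 8, the plumber must be in house 4.
By clue 8, the cider drinker is in house 3.
That leaves soccer as the sport for house 1.
House 3 profession: only pilot fits.
House 1's drink must be tea (nothing else left).
The only drink still possible for house 4 is wine.
Clue 2: the badminton player is in house 2.
From clue 10, the engineer must be in house 1.
House 3 sport: only basketball fits.
That leaves lawyer as the profession for house 2.
So: house 1 = soccer/engineer/orchid/tea, house 2 = badminton/lawyer/daisy/beer, house 3 = basketball/pilot/sunflower/cider, house 4 = cricket/plumber/rose/wine.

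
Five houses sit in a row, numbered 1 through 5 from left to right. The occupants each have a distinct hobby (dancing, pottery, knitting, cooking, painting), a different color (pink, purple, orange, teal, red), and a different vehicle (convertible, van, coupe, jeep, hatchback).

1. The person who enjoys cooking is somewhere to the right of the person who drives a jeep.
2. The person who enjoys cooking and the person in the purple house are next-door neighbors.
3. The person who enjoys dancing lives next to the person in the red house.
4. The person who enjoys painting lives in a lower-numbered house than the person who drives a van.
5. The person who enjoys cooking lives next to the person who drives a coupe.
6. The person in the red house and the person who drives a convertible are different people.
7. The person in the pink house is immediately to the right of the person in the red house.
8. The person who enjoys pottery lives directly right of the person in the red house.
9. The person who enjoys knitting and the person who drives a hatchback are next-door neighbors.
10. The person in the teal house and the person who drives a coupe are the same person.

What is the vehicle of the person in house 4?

van

The person who enjoys cooking is narrowed to house 2 or 3 or 4 or 5; consider each.
Placing it in house 3 and house 4 and house 5 leads to a contradiction, so it's in house 2.
Clue 1: the person who drives a jeep is in house 1.
From clue 10, the person in the teal house must be in house 3.
So house 3 gets coupe for vehicle.
Clue 7: the person in the pink house is in house 5.
Clue 7: the person in the red house is in house 4.
The person who enjoys pottery is in house 5 (clue 8).
House 1's color must be purple (nothing else left).
That leaves orange as the color for house 2.
By clue 3, the person who enjoys dancing is in house 3.
That leaves van as the vehicle for house 4.
Clue 4 places the person who enjoys painting in house 1.
The only hobby still possible for house 4 is knitting.
The person who drives a hatchback is in house 5 (clue 9).
The only vehicle still possible for house 2 is convertible.
So: house 1 = painting/purple/jeep, house 2 = cooking/orange/convertible, house 3 = dancing/teal/coupe, house 4 = knitting/red/van, house 5 = pottery/pink/hatchback.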